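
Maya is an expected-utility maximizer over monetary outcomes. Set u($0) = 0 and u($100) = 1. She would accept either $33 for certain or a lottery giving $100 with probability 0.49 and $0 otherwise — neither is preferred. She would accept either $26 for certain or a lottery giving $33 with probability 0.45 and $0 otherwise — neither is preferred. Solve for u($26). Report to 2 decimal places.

The first gamble pins u($33): it must equal 0.49·1 + 0.51·0 = 0.49.
Then u($26) = 0.45·u($33) + 0.55·u($0) = 0.45·0.49 + 0.55·0.00 = 0.2205.

0.22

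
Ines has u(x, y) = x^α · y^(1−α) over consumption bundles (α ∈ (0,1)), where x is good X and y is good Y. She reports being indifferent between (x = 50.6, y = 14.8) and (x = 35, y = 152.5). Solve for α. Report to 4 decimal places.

Set the two utilities equal: 50.6^α·14.8^(1−α) = 35^α·152.5^(1−α).
(50.6/35)^α = (152.5/14.8)^(1−α); take logs: α·ln(50.6/35) = (1−α)·ln(152.5/14.8), i.e. α·0.3686035 = (1−α)·2.3325374.
Thus α·(2.7011409) = 2.3325374, so α = 2.3325374/2.7011409 ≈ 0.8635.

α ≈ 0.8635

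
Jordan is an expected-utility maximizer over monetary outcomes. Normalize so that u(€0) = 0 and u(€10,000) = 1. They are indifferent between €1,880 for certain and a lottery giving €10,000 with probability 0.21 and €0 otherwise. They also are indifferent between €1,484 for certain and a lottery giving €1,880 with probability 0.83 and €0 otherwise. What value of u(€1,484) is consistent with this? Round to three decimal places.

First, u(€1,880) = 0.21·u(€10,000) + 0.79·u(€0) = 0.21.
Then u(€1,484) = 0.83·u(€1,880) + 0.17·u(€0) = 0.83·0.21 + 0.17·0.00 = 0.1743.

0.174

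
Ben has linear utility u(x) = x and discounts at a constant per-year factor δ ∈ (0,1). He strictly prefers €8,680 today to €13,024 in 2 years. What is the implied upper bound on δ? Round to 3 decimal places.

δ < 0.816

Under u(x) = x this choice says 8680 > δ^2·13024.
Hence δ^2 < 8680/13024 = 0.66646, and x ↦ x^(1/2) is increasing on (0,∞).
δ < (8680/13024)^(1/2) ≈ 0.816.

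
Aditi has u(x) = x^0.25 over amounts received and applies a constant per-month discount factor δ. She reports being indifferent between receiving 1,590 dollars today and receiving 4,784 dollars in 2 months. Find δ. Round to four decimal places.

Indifference means u(1590) = δ^2 · u(4784), so δ^2 = u(1590)/u(4784).
With u(x) = x^0.25: δ^2 = 1590^0.25/4784^0.25 = (1590/4784)^0.25 = 0.75928.
So δ = 0.75928^(1/2) ≈ 0.8714.

δ ≈ 0.8714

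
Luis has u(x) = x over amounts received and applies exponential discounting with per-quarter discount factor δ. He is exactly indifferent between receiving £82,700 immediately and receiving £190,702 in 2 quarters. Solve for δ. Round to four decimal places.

δ ≈ 0.6585

Equating discounted utilities: u(82700) = δ^2·u(190702) ⇒ δ^2 = u(82700)/u(190702).
With u(x) = x: δ^2 = 82700/190702 = 0.43366.
Taking the square root: δ = 0.43366^(1/2) ≈ 0.6585.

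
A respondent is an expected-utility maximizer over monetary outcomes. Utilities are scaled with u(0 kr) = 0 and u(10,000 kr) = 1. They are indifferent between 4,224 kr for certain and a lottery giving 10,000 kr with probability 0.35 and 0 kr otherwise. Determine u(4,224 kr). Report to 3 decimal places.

By the standard-gamble method, u(4,224 kr) is just the indifference probability on the best outcome: 0.35.

0.350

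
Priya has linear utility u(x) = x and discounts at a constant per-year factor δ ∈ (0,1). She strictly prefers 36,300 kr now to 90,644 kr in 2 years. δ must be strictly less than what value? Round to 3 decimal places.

δ < 0.633

The preference means 36300 > δ^2·90644.
So δ^2 < 36300/90644 = 0.40047; taking the square root of both positive sides preserves the inequality.
δ < 0.40047^(1/2) = 0.633.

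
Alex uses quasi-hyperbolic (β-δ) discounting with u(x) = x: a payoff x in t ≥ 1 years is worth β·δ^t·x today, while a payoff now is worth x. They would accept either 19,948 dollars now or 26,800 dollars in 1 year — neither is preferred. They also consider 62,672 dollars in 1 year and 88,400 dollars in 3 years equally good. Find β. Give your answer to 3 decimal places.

From the later pair, β·δ^1·62672 = β·δ^3·88400; dividing through, δ^2 = 62672/88400 = 0.70896, so δ = 0.84200.
Substituting δ into 19948 = β·δ·26800: β = 19948/(22565.525) ≈ 0.884.

β ≈ 0.884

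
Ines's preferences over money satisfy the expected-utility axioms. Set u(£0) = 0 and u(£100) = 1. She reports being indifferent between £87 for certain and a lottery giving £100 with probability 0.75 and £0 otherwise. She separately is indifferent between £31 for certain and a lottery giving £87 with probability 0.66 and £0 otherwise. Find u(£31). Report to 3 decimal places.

The first gamble pins u(£87): it must equal 0.75·1 + 0.25·0 = 0.75.
Then u(£31) = 0.66·u(£87) + 0.34·u(£0) = 0.66·0.75 + 0.34·0.00 = 0.4950.

0.495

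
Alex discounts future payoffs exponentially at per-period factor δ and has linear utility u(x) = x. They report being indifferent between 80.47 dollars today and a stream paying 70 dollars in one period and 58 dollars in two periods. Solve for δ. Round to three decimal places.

The stream is worth 70δ + 58δ² today, so 70δ + 58δ² = 80.47.
That is, 58δ² + 70δ − 80.47 = 0, a quadratic in δ.
By the quadratic formula (taking the positive root), δ = (−70 + √23569.04) / 116 ≈ 0.720.

δ ≈ 0.720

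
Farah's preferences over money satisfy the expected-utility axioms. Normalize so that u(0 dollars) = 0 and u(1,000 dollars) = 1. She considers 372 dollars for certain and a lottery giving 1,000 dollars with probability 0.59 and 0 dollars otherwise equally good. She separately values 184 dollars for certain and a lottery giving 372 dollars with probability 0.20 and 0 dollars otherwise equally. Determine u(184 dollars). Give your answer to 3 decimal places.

First, u(372 dollars) = 0.59·u(1,000 dollars) + 0.41·u(0 dollars) = 0.59.
Then u(184 dollars) = 0.20·u(372 dollars) + 0.80·u(0 dollars) = 0.20·0.59 + 0.80·0.00 = 0.1180.

0.118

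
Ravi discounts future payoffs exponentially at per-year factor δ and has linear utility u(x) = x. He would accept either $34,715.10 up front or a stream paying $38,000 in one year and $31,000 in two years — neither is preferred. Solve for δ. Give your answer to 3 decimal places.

The stream is worth 38000δ + 31000δ² today, so 38000δ + 31000δ² = 34715.10.
So 31000δ² + 38000δ − 34715.10 = 0.
δ = (−38000 + √(38000² + 4·31000·34715.10)) / (2·31000) = (−38000 + √5748672400.00) / 62000 ≈ 0.610.

δ ≈ 0.610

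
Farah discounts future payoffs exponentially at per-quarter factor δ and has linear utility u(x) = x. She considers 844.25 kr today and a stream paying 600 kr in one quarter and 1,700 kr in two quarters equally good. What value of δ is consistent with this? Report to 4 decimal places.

Present value of the stream is 600·δ + 1700·δ². Indifference gives 600δ + 1700δ² = 844.25.
So 1700δ² + 600δ − 844.25 = 0.
The positive root is δ = [−600 + √(600² + 4·1700·844.25)] / (2·1700) = (−600 + 2470.000)/3400 ≈ 0.5500.

δ ≈ 0.5500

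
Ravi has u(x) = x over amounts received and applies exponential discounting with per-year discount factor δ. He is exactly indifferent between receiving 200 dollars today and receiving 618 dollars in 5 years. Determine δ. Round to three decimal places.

δ ≈ 0.798

Indifference means u(200) = δ^5 · u(618), so δ^5 = u(200)/u(618).
With u(x) = x: δ^5 = 200/618 = 0.32362.
Taking the 5th root: δ = 0.32362^(1/5) ≈ 0.798.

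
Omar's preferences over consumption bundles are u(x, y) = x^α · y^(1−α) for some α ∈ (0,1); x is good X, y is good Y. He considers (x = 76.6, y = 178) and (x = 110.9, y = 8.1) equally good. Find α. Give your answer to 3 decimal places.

α ≈ 0.893

Set the two utilities equal: 76.6^α·178^(1−α) = 110.9^α·8.1^(1−α).
(76.6/110.9)^α = (8.1/178)^(1−α); take logs: α·ln(76.6/110.9) = (1−α)·ln(8.1/178), i.e. α·-0.370032 = (1−α)·-3.089919.
With A = -0.370032 and B = -3.089919: α·A = (1−α)·B, so α = B/(A+B) = -3.089919/-3.459951 ≈ 0.893.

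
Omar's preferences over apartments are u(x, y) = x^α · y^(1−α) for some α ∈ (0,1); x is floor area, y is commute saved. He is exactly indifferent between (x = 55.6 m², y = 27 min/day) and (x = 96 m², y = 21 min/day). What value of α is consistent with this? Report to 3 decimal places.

α ≈ 0.315

Indifference: 55.6^α · 27^(1−α) = 96^α · 21^(1−α).
(55.6/96)^α = (21/27)^(1−α); take logs: α·ln(55.6/96) = (1−α)·ln(21/27), i.e. α·-0.546165 = (1−α)·-0.251314.
So α/(1−α) = (-0.251314)/(-0.546165) = 0.460143, and α = 0.460143/1.460143 ≈ 0.315.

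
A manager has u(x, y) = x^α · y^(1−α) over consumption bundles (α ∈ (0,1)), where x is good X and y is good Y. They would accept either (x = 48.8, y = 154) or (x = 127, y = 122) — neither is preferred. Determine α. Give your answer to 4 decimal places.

Indifference: 48.8^α · 154^(1−α) = 127^α · 122^(1−α).
Taking logs: α·ln 48.8 + (1−α)·ln 154 = α·ln 127 + (1−α)·ln 122, i.e. α·-0.9564568 = (1−α)·-0.2329316.
So α/(1−α) = (-0.2329316)/(-0.9564568) = 0.2435359, and α = 0.2435359/1.2435359 ≈ 0.1958.

α ≈ 0.1958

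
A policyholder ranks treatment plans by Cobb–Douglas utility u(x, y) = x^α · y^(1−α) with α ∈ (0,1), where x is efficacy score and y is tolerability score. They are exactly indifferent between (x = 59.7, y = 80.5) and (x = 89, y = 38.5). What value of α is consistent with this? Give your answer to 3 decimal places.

α ≈ 0.649

Set the two utilities equal: 59.7^α·80.5^(1−α) = 89^α·38.5^(1−α).
Rearrange to (59.7/89)^α = (38.5/80.5)^(1−α) and take logs: α·-0.399304 = (1−α)·-0.737599.
So α/(1−α) = (-0.737599)/(-0.399304) = 1.847212, and α = 1.847212/2.847212 ≈ 0.649.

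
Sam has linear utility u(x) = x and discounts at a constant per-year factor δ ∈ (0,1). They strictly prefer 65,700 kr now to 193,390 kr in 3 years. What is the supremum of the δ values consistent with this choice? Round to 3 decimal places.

δ < 0.698

Under u(x) = x this choice says 65700 > δ^3·193390.
Dividing by 193390: δ^3 < 0.33973. Both sides are positive, so the cube root keeps the direction.
δ < (65700/193390)^(1/3) ≈ 0.698.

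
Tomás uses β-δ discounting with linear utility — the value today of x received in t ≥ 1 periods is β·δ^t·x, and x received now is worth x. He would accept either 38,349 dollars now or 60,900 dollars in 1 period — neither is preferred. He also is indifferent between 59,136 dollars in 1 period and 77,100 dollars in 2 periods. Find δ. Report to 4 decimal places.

δ ≈ 0.7670

Both payoffs in the second observation are in the future, so β drops out: δ^1·59136 = δ^2·77100 ⇒ δ = 59136/77100 = 0.76700.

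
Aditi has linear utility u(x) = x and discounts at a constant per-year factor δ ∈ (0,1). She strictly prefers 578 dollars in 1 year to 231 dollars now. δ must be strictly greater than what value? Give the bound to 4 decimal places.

δ > 0.3997

Under u(x) = x this choice says 231 < δ·578.
Dividing through by 578 gives δ > 0.39965.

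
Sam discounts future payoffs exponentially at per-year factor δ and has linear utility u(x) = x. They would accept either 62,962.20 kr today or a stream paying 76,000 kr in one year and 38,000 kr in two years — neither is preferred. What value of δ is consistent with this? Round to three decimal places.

δ ≈ 0.630

Present value of the stream is 76000·δ + 38000·δ². Indifference gives 76000δ + 38000δ² = 62962.20.
That is, 38000δ² + 76000δ − 62962.20 = 0, a quadratic in δ.
δ = (−76000 + √(76000² + 4·38000·62962.20)) / (2·38000) = (−76000 + √15346254400.00) / 76000 ≈ 0.630.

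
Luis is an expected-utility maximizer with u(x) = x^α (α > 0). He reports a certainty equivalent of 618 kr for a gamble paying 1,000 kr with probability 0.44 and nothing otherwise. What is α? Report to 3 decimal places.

EU(lottery) = 0.44·1000^α + 0.56·0 = 0.44·1000^α.
Equating: 618^α = 0.44·1000^α, i.e. 0.6180^α = 0.44.
α = ln(0.44) / ln(618/1000) = -0.820981/-0.481267 ≈ 1.706.

α ≈ 1.706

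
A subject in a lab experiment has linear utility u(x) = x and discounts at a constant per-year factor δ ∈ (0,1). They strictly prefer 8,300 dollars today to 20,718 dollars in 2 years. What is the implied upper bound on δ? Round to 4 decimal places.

Under u(x) = x this choice says 8300 > δ^2·20718.
So δ^2 < 8300/20718 = 0.40062; taking the square root of both positive sides preserves the inequality.
δ < 0.40062^(1/2) = 0.6329.

δ < 0.6329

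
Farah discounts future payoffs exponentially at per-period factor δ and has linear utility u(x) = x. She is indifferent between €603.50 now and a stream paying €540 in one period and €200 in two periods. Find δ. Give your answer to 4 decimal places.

Present value of the stream is 540·δ + 200·δ². Indifference gives 540δ + 200δ² = 603.50.
So 200δ² + 540δ − 603.50 = 0.
The positive root is δ = [−540 + √(540² + 4·200·603.50)] / (2·200) = (−540 + 880.000)/400 ≈ 0.8500.

δ ≈ 0.8500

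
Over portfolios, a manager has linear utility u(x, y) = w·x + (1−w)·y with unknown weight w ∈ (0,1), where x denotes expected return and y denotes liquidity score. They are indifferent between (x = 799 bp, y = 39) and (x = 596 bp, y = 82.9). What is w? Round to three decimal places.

w = 0.178

Indifference: w·799 + (1−w)·39 = w·596 + (1−w)·82.9.
Collecting terms: w·203 = (1−w)·43.9.
So w/(1−w) = 43.9/203 = 0.2163, giving w = 43.9/(203+43.9) = 0.178.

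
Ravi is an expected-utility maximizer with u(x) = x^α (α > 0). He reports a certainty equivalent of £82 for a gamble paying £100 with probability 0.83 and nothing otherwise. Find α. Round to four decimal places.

The lottery's expected utility is 0.83·u(100) + 0.17·u(0) = 0.83·100^α (since u(0) = 0 for α > 0).
Indifference: 82^α = 0.83·100^α, so (82/100)^α = 0.83.
Taking logs: α·ln(82/100) = ln(0.83), so α = -0.1863296 / -0.1984509 ≈ 0.9389.

α ≈ 0.9389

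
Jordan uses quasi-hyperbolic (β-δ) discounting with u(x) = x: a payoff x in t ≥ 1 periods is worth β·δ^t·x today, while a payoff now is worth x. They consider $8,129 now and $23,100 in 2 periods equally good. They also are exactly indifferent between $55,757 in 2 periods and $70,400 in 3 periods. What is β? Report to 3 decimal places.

From the later pair, β·δ^2·55757 = β·δ^3·70400; dividing through, δ = 55757/70400 = 0.79200.
The first indifference: 8129 = β·δ^2·23100, so β = 8129/(δ^2·23100) = 8129/(0.62727·23100) ≈ 0.561.

β ≈ 0.561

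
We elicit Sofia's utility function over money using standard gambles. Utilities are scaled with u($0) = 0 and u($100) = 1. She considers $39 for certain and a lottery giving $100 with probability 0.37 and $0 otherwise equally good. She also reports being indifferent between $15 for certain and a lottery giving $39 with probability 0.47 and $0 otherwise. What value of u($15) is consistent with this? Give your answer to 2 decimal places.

0.17

The first gamble pins u($39): it must equal 0.37·1 + 0.63·0 = 0.37.
Chaining: u($15) = 0.47·0.37 + 0.53·0.00 = 0.1739.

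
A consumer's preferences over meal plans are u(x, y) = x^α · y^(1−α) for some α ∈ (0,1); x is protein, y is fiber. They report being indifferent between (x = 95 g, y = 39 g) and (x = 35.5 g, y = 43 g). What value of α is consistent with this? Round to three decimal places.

α ≈ 0.090

Set the two utilities equal: 95^α·39^(1−α) = 35.5^α·43^(1−α).
(95/35.5)^α = (43/39)^(1−α); take logs: α·ln(95/35.5) = (1−α)·ln(43/39), i.e. α·0.984344 = (1−α)·0.097638.
So α/(1−α) = (0.097638)/(0.984344) = 0.099191, and α = 0.099191/1.099191 ≈ 0.090.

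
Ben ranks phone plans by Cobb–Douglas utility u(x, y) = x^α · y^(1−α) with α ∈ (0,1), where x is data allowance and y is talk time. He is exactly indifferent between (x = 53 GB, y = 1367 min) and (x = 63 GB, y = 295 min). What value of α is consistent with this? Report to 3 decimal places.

α ≈ 0.899

Set the two utilities equal: 53^α·1367^(1−α) = 63^α·295^(1−α).
Taking logs: α·ln 53 + (1−α)·ln 1367 = α·ln 63 + (1−α)·ln 295, i.e. α·-0.172843 = (1−α)·-1.533398.
With A = -0.172843 and B = -1.533398: α·A = (1−α)·B, so α = B/(A+B) = -1.533398/-1.706241 ≈ 0.899.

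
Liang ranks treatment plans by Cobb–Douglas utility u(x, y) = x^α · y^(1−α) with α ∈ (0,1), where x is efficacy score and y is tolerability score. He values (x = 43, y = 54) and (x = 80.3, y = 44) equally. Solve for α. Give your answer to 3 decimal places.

α ≈ 0.247

Indifference: 43^α · 54^(1−α) = 80.3^α · 44^(1−α).
Rearrange to (43/80.3)^α = (44/54)^(1−α) and take logs: α·-0.624570 = (1−α)·-0.204794.
With A = -0.624570 and B = -0.204794: α·A = (1−α)·B, so α = B/(A+B) = -0.204794/-0.829364 ≈ 0.247.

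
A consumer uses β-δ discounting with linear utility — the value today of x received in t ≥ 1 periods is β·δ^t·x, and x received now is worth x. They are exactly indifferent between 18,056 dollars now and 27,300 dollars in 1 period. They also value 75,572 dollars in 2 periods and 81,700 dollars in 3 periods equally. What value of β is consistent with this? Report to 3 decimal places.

β ≈ 0.715

The second indifference involves only future payoffs, so β cancels: β·δ^2·75572 = β·δ^3·81700, giving δ = 75572/81700 = 0.92499.
Substituting δ into 18056 = β·δ·27300: β = 18056/(25252.333) ≈ 0.715.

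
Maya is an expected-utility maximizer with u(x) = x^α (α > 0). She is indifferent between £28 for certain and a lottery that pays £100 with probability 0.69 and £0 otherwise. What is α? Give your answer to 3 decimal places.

α ≈ 0.291

Since u(0) = 0, the lottery's EU is 0.69·100^α.
Equating: 28^α = 0.69·100^α, i.e. 0.2800^α = 0.69.
α = ln(0.69) / ln(28/100) = -0.371064/-1.272966 ≈ 0.291.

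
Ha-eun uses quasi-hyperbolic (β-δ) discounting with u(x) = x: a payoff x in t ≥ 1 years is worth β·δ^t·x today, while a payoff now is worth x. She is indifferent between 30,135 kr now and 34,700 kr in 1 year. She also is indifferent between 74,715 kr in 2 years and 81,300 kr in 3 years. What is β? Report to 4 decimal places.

From the later pair, β·δ^2·74715 = β·δ^3·81300; dividing through, δ = 74715/81300 = 0.91900.
Substituting δ into 30135 = β·δ·34700: β = 30135/(31889.428) ≈ 0.9450.

β ≈ 0.9450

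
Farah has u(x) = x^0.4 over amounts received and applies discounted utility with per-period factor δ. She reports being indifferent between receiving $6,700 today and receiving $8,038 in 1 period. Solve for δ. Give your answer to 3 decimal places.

δ ≈ 0.930

Indifference means u(6700) = δ · u(8038), so δ = u(6700)/u(8038).
With u(x) = x^0.4: δ = 6700^0.4/8038^0.4 = (6700/8038)^0.4 = 0.92976.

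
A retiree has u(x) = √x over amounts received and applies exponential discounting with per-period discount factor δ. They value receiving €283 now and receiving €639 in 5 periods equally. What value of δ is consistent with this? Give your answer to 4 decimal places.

Indifference means u(283) = δ^5 · u(639), so δ^5 = u(283)/u(639).
Since u(x) = √x, δ^5 = √(283/639) = 0.66549.
So δ = 0.66549^(1/5) ≈ 0.9218.

δ ≈ 0.9218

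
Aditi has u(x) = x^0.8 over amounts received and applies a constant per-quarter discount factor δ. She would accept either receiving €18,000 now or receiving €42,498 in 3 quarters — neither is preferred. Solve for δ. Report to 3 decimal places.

Indifference means u(18000) = δ^3 · u(42498), so δ^3 = u(18000)/u(42498).
Since u(x) = x^0.8, δ^3 = (18000/42498)^0.8 = 0.42355^0.8 = 0.50295.
Taking the cube root: δ = 0.50295^(1/3) ≈ 0.795.

δ ≈ 0.795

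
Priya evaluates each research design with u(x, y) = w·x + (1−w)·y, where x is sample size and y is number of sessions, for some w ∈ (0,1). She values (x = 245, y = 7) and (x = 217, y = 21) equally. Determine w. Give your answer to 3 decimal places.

Indifference: w·245 + (1−w)·7 = w·217 + (1−w)·21.
Collecting terms: w·28 = (1−w)·14.
The marginal rate of substitution is 14/28, so w = 14/(28+14) = 0.333.

w = 0.333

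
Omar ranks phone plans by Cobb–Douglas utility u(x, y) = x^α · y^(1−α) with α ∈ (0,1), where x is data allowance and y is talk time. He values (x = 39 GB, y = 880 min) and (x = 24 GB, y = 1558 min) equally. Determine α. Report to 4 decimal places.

α ≈ 0.5406

Indifference: 39^α · 880^(1−α) = 24^α · 1558^(1−α).
(39/24)^α = (1558/880)^(1−α); take logs: α·ln(39/24) = (1−α)·ln(1558/880), i.e. α·0.4855078 = (1−α)·0.5712363.
So α/(1−α) = (0.5712363)/(0.4855078) = 1.1765749, and α = 1.1765749/2.1765749 ≈ 0.5406.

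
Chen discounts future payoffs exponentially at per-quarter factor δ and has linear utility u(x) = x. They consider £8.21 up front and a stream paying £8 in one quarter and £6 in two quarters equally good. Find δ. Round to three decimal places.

δ ≈ 0.680

The stream is worth 8δ + 6δ² today, so 8δ + 6δ² = 8.21.
That is, 6δ² + 8δ − 8.21 = 0, a quadratic in δ.
The positive root is δ = [−8 + √(8² + 4·6·8.21)] / (2·6) = (−8 + 16.157)/12 ≈ 0.680.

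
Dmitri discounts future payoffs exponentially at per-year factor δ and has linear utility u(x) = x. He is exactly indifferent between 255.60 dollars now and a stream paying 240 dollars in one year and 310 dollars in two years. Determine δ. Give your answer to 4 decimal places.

Present value of the stream is 240·δ + 310·δ². Indifference gives 240δ + 310δ² = 255.60.
That is, 310δ² + 240δ − 255.60 = 0, a quadratic in δ.
δ = (−240 + √(240² + 4·310·255.60)) / (2·310) = (−240 + √374544.00) / 620 ≈ 0.6000.

δ ≈ 0.6000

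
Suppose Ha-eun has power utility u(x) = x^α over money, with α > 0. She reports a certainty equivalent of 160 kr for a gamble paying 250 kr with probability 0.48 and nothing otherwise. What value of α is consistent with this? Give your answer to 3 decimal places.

α ≈ 1.645

Since u(0) = 0, the lottery's EU is 0.48·250^α.
Indifference: 160^α = 0.48·250^α, so (160/250)^α = 0.48.
Take logs: α = ln 0.48 / ln(160/250) ≈ 1.64461.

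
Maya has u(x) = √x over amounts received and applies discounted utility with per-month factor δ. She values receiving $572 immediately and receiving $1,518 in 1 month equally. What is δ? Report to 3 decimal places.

δ ≈ 0.614

Indifference means u(572) = δ · u(1518), so δ = u(572)/u(1518).
Since u(x) = √x, δ = √(572/1518) = 0.61385.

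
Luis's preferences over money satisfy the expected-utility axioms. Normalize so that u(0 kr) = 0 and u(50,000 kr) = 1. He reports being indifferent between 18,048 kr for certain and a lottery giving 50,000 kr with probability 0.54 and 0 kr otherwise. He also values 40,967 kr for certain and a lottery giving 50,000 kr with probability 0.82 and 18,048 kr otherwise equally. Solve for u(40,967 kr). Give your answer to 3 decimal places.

First, u(18,048 kr) = 0.54·u(50,000 kr) + 0.46·u(0 kr) = 0.54.
Then u(40,967 kr) = 0.82·u(50,000 kr) + 0.18·u(18,048 kr) = 0.82·1.00 + 0.18·0.54 = 0.9172.

0.917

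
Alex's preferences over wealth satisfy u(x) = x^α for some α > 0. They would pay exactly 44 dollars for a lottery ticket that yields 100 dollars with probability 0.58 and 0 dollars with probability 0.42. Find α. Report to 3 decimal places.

α ≈ 0.664

Since u(0) = 0, the lottery's EU is 0.58·100^α.
Equating: 44^α = 0.58·100^α, i.e. 0.4400^α = 0.58.
α = ln(0.58) / ln(44/100) = -0.544727/-0.820981 ≈ 0.664.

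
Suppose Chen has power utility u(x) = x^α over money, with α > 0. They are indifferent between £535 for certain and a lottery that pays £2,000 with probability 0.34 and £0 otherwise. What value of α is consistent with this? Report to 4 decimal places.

The lottery's expected utility is 0.34·u(2000) + 0.66·u(0) = 0.34·2000^α (since u(0) = 0 for α > 0).
Equating: 535^α = 0.34·2000^α, i.e. 0.2675^α = 0.34.
Taking logs: α·ln(535/2000) = ln(0.34), so α = -1.0788097 / -1.3186357 ≈ 0.8181.

α ≈ 0.8181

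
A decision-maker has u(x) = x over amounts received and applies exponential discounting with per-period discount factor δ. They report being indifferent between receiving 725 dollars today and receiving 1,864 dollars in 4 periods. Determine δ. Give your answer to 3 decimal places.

Indifference means u(725) = δ^4 · u(1864), so δ^4 = u(725)/u(1864).
With u(x) = x: δ^4 = 725/1864 = 0.38895.
Taking the 4th root: δ = 0.38895^(1/4) ≈ 0.790.

δ ≈ 0.790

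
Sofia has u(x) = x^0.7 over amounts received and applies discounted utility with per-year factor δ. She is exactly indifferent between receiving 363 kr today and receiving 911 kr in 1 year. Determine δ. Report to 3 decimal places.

δ ≈ 0.525

Equating discounted utilities: u(363) = δ·u(911) ⇒ δ = u(363)/u(911).
Since u(x) = x^0.7, δ = (363/911)^0.7 = 0.39846^0.7 = 0.52514.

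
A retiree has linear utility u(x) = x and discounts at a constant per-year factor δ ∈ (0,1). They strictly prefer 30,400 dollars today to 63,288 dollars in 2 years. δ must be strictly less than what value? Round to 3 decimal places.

The preference means 30400 > δ^2·63288.
So δ^2 < 30400/63288 = 0.48034; taking the square root of both positive sides preserves the inequality.
δ < 0.48034^(1/2) = 0.693.

δ < 0.693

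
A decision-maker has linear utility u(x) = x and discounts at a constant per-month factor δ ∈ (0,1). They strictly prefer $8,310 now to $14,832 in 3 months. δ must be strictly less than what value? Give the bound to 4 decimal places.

δ < 0.8244

Under u(x) = x this choice says 8310 > δ^3·14832.
Hence δ^3 < 8310/14832 = 0.56028, and x ↦ x^(1/3) is increasing on (0,∞).
δ < (8310/14832)^(1/3) ≈ 0.8244.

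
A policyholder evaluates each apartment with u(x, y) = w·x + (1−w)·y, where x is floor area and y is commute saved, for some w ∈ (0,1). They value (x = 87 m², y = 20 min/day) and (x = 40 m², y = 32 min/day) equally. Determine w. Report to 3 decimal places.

w = 0.203

Equating utilities: w·87 + (1−w)·20 = w·40 + (1−w)·32.
Collecting terms: w·47 = (1−w)·12.
So w/(1−w) = 12/47 = 0.2553, giving w = 12/(47+12) = 0.203.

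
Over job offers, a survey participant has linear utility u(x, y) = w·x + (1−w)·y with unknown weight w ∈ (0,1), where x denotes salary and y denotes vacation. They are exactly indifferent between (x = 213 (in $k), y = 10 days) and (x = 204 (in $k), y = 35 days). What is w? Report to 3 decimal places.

Indifference: w·213 + (1−w)·10 = w·204 + (1−w)·35.
w·(213−204) = (1−w)·(35−10), i.e. w·9 = (1−w)·25.
So w/(1−w) = 25/9 = 2.7778, giving w = 25/(9+25) = 0.735.

w = 0.735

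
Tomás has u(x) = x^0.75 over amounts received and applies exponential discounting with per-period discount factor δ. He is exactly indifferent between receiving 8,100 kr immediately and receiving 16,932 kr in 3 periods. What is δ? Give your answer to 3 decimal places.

δ ≈ 0.832

Equating discounted utilities: u(8100) = δ^3·u(16932) ⇒ δ^3 = u(8100)/u(16932).
With u(x) = x^0.75: δ^3 = 8100^0.75/16932^0.75 = (8100/16932)^0.75 = 0.57522.
Taking the cube root: δ = 0.57522^(1/3) ≈ 0.832.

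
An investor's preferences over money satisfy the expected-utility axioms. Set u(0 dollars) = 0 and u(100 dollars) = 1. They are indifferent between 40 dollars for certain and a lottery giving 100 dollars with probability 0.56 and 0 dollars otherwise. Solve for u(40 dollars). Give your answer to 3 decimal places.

0.560

The indifference gives u(40 dollars) = 0.56·u(100 dollars) + 0.44·u(0 dollars) = 0.56·1 + 0.44·0 = 0.56.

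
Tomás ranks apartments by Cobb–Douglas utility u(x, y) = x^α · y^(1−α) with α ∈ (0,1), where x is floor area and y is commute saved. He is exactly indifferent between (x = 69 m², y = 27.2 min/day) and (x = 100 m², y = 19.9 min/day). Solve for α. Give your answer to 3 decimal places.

Indifference: 69^α · 27.2^(1−α) = 100^α · 19.9^(1−α).
Rearrange to (69/100)^α = (19.9/27.2)^(1−α) and take logs: α·-0.371064 = (1−α)·-0.312497.
So α/(1−α) = (-0.312497)/(-0.371064) = 0.842165, and α = 0.842165/1.842165 ≈ 0.457.

α ≈ 0.457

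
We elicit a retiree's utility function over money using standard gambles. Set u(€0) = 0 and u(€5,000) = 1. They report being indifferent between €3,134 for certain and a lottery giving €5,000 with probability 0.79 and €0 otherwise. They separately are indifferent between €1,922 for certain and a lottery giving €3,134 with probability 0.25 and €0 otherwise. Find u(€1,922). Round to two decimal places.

0.20

The first gamble pins u(€3,134): it must equal 0.79·1 + 0.21·0 = 0.79.
The second indifference gives u(€1,922) = 0.25·u(€3,134) + 0.75·u(€0) = 0.25·0.79 + 0.75·0.00 = 0.1975.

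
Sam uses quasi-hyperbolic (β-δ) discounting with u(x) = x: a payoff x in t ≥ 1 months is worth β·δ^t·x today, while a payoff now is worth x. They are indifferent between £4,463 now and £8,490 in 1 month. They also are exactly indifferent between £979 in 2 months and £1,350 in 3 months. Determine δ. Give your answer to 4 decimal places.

δ ≈ 0.7252

Both payoffs in the second observation are in the future, so β drops out: δ^2·979 = δ^3·1350 ⇒ δ = 979/1350 = 0.72519.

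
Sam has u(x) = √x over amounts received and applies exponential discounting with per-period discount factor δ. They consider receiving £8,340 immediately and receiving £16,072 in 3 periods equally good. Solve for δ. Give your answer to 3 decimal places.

Indifference means u(8340) = δ^3 · u(16072), so δ^3 = u(8340)/u(16072).
With u(x) = √x: δ^3 = √8340/√16072 = √(8340/16072) = 0.72036.
So δ = 0.72036^(1/3) ≈ 0.896.

δ ≈ 0.896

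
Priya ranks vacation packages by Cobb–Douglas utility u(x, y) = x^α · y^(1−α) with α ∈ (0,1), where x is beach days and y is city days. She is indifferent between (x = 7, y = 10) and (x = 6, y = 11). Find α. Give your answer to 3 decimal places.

α ≈ 0.382

Set the two utilities equal: 7^α·10^(1−α) = 6^α·11^(1−α).
Taking logs: α·ln 7 + (1−α)·ln 10 = α·ln 6 + (1−α)·ln 11, i.e. α·0.154151 = (1−α)·0.095310.
With A = 0.154151 and B = 0.095310: α·A = (1−α)·B, so α = B/(A+B) = 0.095310/0.249461 ≈ 0.382.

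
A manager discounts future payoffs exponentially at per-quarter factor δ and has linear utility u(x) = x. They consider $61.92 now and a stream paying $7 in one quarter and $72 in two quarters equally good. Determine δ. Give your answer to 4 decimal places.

δ ≈ 0.8800

Equating present values: 61.92 = 7δ + 72δ².
That is, 72δ² + 7δ − 61.92 = 0, a quadratic in δ.
The positive root is δ = [−7 + √(7² + 4·72·61.92)] / (2·72) = (−7 + 133.723)/144 ≈ 0.8800.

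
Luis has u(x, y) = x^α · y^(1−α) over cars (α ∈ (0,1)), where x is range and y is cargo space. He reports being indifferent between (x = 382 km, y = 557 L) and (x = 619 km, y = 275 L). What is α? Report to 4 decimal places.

Set the two utilities equal: 382^α·557^(1−α) = 619^α·275^(1−α).
(382/619)^α = (275/557)^(1−α); take logs: α·ln(382/619) = (1−α)·ln(275/557), i.e. α·-0.4826847 = (1−α)·-0.7057941.
With A = -0.4826847 and B = -0.7057941: α·A = (1−α)·B, so α = B/(A+B) = -0.7057941/-1.1884788 ≈ 0.5939.

α ≈ 0.5939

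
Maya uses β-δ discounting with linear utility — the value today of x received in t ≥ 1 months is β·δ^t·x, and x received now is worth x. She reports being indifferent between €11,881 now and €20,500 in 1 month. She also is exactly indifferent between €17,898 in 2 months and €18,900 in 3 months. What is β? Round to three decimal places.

β ≈ 0.612

Both payoffs in the second observation are in the future, so β drops out: δ^2·17898 = δ^3·18900 ⇒ δ = 17898/18900 = 0.94698.
Now use the now-vs-future pair: 11881 = β·δ·20500 gives β = 11881/(0.94698·20500) ≈ 0.612.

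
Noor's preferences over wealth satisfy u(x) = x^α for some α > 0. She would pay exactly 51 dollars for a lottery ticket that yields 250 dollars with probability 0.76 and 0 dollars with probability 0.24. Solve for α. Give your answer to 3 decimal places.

α ≈ 0.173

Since u(0) = 0, the lottery's EU is 0.76·250^α.
Indifference: 51^α = 0.76·250^α, so (51/250)^α = 0.76.
Take logs: α = ln 0.76 / ln(51/250) ≈ 0.17264.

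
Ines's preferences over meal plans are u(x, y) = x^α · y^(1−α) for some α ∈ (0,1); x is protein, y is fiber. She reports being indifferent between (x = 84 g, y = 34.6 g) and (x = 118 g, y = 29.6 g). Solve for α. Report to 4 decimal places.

The Cobb–Douglas utilities coincide, so 84^α·34.6^(1−α) = 118^α·29.6^(1−α).
Rearrange to (84/118)^α = (29.6/34.6)^(1−α) and take logs: α·-0.3398678 = (1−α)·-0.1560793.
With A = -0.3398678 and B = -0.1560793: α·A = (1−α)·B, so α = B/(A+B) = -0.1560793/-0.4959471 ≈ 0.3147.

α ≈ 0.3147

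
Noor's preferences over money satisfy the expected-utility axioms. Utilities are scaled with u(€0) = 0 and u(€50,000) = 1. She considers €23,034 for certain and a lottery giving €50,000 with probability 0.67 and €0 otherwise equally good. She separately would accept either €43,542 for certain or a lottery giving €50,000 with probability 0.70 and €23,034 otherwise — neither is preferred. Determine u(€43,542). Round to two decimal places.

First, u(€23,034) = 0.67·u(€50,000) + 0.33·u(€0) = 0.67.
Then u(€43,542) = 0.70·u(€50,000) + 0.30·u(€23,034) = 0.70·1.00 + 0.30·0.67 = 0.9010.

0.90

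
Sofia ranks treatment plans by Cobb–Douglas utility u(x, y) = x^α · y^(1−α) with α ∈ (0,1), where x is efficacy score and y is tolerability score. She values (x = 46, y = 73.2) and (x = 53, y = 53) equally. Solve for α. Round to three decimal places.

α ≈ 0.695

Set the two utilities equal: 46^α·73.2^(1−α) = 53^α·53^(1−α).
Rearrange to (46/53)^α = (53/73.2)^(1−α) and take logs: α·-0.141651 = (1−α)·-0.322904.
Thus α·(-0.464555) = -0.322904, so α = -0.322904/-0.464555 ≈ 0.695.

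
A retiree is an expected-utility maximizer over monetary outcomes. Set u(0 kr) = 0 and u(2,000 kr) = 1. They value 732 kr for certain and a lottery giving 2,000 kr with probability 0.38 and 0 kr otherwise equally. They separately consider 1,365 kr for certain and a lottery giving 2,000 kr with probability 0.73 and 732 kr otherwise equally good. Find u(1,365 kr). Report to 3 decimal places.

The first gamble pins u(732 kr): it must equal 0.38·1 + 0.62·0 = 0.38.
Chaining: u(1,365 kr) = 0.73·1.00 + 0.27·0.38 = 0.8326.

0.833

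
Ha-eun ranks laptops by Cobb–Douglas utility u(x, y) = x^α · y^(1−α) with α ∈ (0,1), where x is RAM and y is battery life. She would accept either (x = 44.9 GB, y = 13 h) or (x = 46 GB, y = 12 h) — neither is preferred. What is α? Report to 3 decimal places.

Indifference: 44.9^α · 13^(1−α) = 46^α · 12^(1−α).
(44.9/46)^α = (12/13)^(1−α); take logs: α·ln(44.9/46) = (1−α)·ln(12/13), i.e. α·-0.024204 = (1−α)·-0.080043.
So α/(1−α) = (-0.080043)/(-0.024204) = 3.307015, and α = 3.307015/4.307015 ≈ 0.768.

α ≈ 0.768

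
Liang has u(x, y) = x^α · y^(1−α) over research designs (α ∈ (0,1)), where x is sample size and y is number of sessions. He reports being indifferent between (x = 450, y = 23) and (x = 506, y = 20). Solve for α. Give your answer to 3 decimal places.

The Cobb–Douglas utilities coincide, so 450^α·23^(1−α) = 506^α·20^(1−α).
Rearrange to (450/506)^α = (20/23)^(1−α) and take logs: α·-0.117289 = (1−α)·-0.139762.
Thus α·(-0.257051) = -0.139762, so α = -0.139762/-0.257051 ≈ 0.544.

α ≈ 0.544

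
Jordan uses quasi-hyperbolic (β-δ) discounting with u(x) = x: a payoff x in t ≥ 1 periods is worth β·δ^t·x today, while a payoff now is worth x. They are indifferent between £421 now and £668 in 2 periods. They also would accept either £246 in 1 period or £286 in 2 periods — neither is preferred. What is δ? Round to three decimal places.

The second indifference involves only future payoffs, so β cancels: β·δ^1·246 = β·δ^2·286, giving δ = 246/286 = 0.86014.

δ ≈ 0.860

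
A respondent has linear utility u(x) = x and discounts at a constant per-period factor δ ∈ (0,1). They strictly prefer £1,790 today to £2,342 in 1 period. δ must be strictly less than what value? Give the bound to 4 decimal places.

δ < 0.7643

Comparing present values: 1790 > δ·2342.
Dividing through by 2342 gives δ < 0.76430.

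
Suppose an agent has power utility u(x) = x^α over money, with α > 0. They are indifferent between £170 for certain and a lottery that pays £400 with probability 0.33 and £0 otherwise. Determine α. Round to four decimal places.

α ≈ 1.2957

The lottery's expected utility is 0.33·u(400) + 0.67·u(0) = 0.33·400^α (since u(0) = 0 for α > 0).
Indifference: 170^α = 0.33·400^α, so (170/400)^α = 0.33.
α = ln(0.33) / ln(170/400) = -1.1086626/-0.8556661 ≈ 1.2957.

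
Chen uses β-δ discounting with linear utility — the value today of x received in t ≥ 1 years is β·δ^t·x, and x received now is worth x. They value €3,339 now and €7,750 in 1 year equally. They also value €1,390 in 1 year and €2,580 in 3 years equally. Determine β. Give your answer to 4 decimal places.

β ≈ 0.5870

The second indifference involves only future payoffs, so β cancels: β·δ^1·1390 = β·δ^3·2580, giving δ^2 = 1390/2580 = 0.53876, so δ = 0.73400.
Now use the now-vs-future pair: 3339 = β·δ·7750 gives β = 3339/(0.73400·7750) ≈ 0.5870.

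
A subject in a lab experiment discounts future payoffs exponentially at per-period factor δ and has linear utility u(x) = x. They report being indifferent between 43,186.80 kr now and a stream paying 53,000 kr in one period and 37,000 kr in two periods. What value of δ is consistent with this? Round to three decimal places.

δ ≈ 0.580

The stream is worth 53000δ + 37000δ² today, so 53000δ + 37000δ² = 43186.80.
So 37000δ² + 53000δ − 43186.80 = 0.
By the quadratic formula (taking the positive root), δ = (−53000 + √9200646400.00) / 74000 ≈ 0.580.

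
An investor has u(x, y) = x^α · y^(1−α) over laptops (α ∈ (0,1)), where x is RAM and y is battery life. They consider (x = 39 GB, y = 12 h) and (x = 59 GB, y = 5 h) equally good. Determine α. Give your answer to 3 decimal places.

α ≈ 0.679

The Cobb–Douglas utilities coincide, so 39^α·12^(1−α) = 59^α·5^(1−α).
Rearrange to (39/59)^α = (5/12)^(1−α) and take logs: α·-0.413976 = (1−α)·-0.875469.
With A = -0.413976 and B = -0.875469: α·A = (1−α)·B, so α = B/(A+B) = -0.875469/-1.289445 ≈ 0.679.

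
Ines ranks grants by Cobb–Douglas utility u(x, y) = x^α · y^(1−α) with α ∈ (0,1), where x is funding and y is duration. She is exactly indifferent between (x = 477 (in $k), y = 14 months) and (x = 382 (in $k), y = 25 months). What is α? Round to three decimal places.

Set the two utilities equal: 477^α·14^(1−α) = 382^α·25^(1−α).
(477/382)^α = (25/14)^(1−α); take logs: α·ln(477/382) = (1−α)·ln(25/14), i.e. α·0.222096 = (1−α)·0.579818.
So α/(1−α) = (0.579818)/(0.222096) = 2.610664, and α = 2.610664/3.610664 ≈ 0.723.

α ≈ 0.723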